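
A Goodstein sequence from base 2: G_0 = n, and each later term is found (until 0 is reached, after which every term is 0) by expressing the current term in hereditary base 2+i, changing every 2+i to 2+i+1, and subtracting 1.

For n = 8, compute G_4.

93395

i=0: 8 = 2^(2 + 1) (b=2); 2→3: 3^(3 + 1) = 81; 81−1 = 80
i=1: 80 = 2·3^3 + 2·3^2 + 2·3 + 2 (b=3); 3→4: 2·4^4 + 2·4^2 + 2·4 + 2 = 554; 554−1 = 553
i=2: 553 = 2·4^4 + 2·4^2 + 2·4 + 1 (b=4); 4→5: 2·5^5 + 2·5^2 + 2·5 + 1 = 6311; 6311−1 = 6310
i=3: 6310 = 2·5^5 + 2·5^2 + 2·5 (b=5); 5→6: 2·6^6 + 2·6^2 + 2·6 = 93396; 93396−1 = 93395
i=4: 93395 = 2·6^6 + 2·6^2 + 6 + 5 (b=6); 6→7: 2·7^7 + 2·7^2 + 7 + 5 = 1647196; 1647196−1 = 1647195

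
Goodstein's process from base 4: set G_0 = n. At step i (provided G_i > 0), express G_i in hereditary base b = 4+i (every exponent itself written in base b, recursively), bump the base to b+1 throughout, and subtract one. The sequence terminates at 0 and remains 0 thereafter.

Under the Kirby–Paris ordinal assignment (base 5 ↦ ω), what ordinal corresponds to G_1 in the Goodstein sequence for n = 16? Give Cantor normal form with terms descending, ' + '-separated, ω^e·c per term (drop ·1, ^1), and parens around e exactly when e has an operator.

(0) 16|_4 = 4^2 ↦ 5^2|_5 = 25 ⇒ 24
(1) 24|_5 = 4·5 + 4 ↦ 4·6 + 4|_6 = 28 ⇒ 27

ω·4 + 4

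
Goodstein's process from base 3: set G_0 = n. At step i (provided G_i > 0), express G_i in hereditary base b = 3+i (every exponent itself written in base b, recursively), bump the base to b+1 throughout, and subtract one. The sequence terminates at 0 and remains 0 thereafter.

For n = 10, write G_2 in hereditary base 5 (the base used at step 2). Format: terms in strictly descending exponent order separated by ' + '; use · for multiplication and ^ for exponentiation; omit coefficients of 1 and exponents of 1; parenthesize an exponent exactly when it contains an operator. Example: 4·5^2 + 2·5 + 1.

4·5 + 4

(0) 10|_3 = 3^2 + 1 ↦ 4^2 + 1|_4 = 17 ⇒ 16
(1) 16|_4 = 4^2 ↦ 5^2|_5 = 25 ⇒ 24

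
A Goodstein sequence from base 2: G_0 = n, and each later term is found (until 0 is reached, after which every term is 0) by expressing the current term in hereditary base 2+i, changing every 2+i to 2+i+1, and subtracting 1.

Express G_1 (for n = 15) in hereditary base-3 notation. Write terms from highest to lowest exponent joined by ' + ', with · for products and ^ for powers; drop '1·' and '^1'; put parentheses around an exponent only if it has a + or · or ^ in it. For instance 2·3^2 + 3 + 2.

15 —HB2→ 2^(2 + 1) + 2^2 + 2 + 1 —bump→ 3^(3 + 1) + 3^3 + 3 + 1 = 112 —(−1)→ 111
111 —HB3→ 3^(3 + 1) + 3^3 + 3 —bump→ 4^(4 + 1) + 4^4 + 4 = 1284 —(−1)→ 1283

3^(3 + 1) + 3^3 + 3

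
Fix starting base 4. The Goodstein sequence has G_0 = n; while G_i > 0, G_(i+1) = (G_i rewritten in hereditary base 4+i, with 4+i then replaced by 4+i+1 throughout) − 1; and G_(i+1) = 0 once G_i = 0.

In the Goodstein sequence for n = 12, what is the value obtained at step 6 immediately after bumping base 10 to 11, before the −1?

12 —HB4→ 3·4 —bump→ 3·5 = 15 —(−1)→ 14
14 —HB5→ 2·5 + 4 —bump→ 2·6 + 4 = 16 —(−1)→ 15
15 —HB6→ 2·6 + 3 —bump→ 2·7 + 3 = 17 —(−1)→ 16
16 —HB7→ 2·7 + 2 —bump→ 2·8 + 2 = 18 —(−1)→ 17
17 —HB8→ 2·8 + 1 —bump→ 2·9 + 1 = 19 —(−1)→ 18
18 —HB9→ 2·9 —bump→ 2·10 = 20 —(−1)→ 19
19 —HB10→ 10 + 9 —bump→ 11 + 9 = 20 —(−1)→ 19

20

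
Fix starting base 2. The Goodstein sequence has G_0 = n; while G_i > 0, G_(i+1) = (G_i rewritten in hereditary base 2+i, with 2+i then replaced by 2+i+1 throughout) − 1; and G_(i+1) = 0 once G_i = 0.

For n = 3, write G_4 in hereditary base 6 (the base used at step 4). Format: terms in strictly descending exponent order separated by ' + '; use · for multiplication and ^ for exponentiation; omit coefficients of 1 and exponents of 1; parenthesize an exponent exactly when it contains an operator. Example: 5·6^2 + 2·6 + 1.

1

i=0: 3 = 2 + 1 (b=2); 2→3: 3 + 1 = 4; 4−1 = 3
i=1: 3 = 3 (b=3); 3→4: 4 = 4; 4−1 = 3
i=2: 3 = 3 (b=4); 4→5: 3 = 3; 3−1 = 2
i=3: 2 = 2 (b=5); 5→6: 2 = 2; 2−1 = 1
i=4: 1 = 1 (b=6); 6→7: 1 = 1; 1−1 = 0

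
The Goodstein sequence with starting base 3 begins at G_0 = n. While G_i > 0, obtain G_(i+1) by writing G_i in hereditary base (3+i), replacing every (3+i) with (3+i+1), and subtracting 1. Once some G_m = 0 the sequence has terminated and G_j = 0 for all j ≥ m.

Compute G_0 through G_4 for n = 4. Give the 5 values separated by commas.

4, 4, 4, 3, 2

G_0 = 4. HB_3(4) = 3 + 1. Bump = 5. G_1 = 4.
G_1 = 4. HB_4(4) = 4. Bump = 5. G_2 = 4.
G_2 = 4. HB_5(4) = 4. Bump = 4. G_3 = 3.
G_3 = 3. HB_6(3) = 3. Bump = 3. G_4 = 2.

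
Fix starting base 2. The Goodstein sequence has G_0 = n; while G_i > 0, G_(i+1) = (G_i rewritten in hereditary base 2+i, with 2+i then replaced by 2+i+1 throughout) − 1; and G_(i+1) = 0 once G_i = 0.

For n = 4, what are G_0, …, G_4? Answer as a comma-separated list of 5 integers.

G_0 = 4. HB_2(4) = 2^2. Bump = 27. G_1 = 26.
G_1 = 26. HB_3(26) = 2·3^2 + 2·3 + 2. Bump = 42. G_2 = 41.
G_2 = 41. HB_4(41) = 2·4^2 + 2·4 + 1. Bump = 61. G_3 = 60.
G_3 = 60. HB_5(60) = 2·5^2 + 2·5. Bump = 84. G_4 = 83.

4, 26, 41, 60, 83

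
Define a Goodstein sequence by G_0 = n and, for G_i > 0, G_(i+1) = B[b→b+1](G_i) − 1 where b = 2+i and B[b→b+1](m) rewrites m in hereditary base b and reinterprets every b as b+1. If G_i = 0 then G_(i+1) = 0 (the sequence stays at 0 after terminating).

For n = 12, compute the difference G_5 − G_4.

(0) 12|_2 = 2^(2 + 1) + 2^2 ↦ 3^(3 + 1) + 3^3|_3 = 108 ⇒ 107
(1) 107|_3 = 3^(3 + 1) + 2·3^2 + 2·3 + 2 ↦ 4^(4 + 1) + 2·4^2 + 2·4 + 2|_4 = 1066 ⇒ 1065
(2) 1065|_4 = 4^(4 + 1) + 2·4^2 + 2·4 + 1 ↦ 5^(5 + 1) + 2·5^2 + 2·5 + 1|_5 = 15686 ⇒ 15685
(3) 15685|_5 = 5^(5 + 1) + 2·5^2 + 2·5 ↦ 6^(6 + 1) + 2·6^2 + 2·6|_6 = 280020 ⇒ 280019
(4) 280019|_6 = 6^(6 + 1) + 2·6^2 + 6 + 5 ↦ 7^(7 + 1) + 2·7^2 + 7 + 5|_7 = 5764911 ⇒ 5764910

5484891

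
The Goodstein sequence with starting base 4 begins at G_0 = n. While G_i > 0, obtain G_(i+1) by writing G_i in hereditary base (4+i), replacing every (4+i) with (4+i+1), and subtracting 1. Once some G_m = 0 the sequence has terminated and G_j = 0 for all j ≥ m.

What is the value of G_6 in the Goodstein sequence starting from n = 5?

G_0 = 5. HB_4(5) = 4 + 1. Bump = 6. G_1 = 5.
G_1 = 5. HB_5(5) = 5. Bump = 6. G_2 = 5.
G_2 = 5. HB_6(5) = 5. Bump = 5. G_3 = 4.
G_3 = 4. HB_7(4) = 4. Bump = 4. G_4 = 3.
G_4 = 3. HB_8(3) = 3. Bump = 3. G_5 = 2.
G_5 = 2. HB_9(2) = 2. Bump = 2. G_6 = 1.
G_6 = 1. HB_10(1) = 1. Bump = 1. G_7 = 0.

1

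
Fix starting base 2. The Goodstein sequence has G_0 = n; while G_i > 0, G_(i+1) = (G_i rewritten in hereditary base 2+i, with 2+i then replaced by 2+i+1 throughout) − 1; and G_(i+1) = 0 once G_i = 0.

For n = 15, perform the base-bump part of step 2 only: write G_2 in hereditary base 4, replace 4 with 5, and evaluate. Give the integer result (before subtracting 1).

15 —HB2→ 2^(2 + 1) + 2^2 + 2 + 1 —bump→ 3^(3 + 1) + 3^3 + 3 + 1 = 112 —(−1)→ 111
111 —HB3→ 3^(3 + 1) + 3^3 + 3 —bump→ 4^(4 + 1) + 4^4 + 4 = 1284 —(−1)→ 1283
1283 —HB4→ 4^(4 + 1) + 4^4 + 3 —bump→ 5^(5 + 1) + 5^5 + 3 = 18753 —(−1)→ 18752

18753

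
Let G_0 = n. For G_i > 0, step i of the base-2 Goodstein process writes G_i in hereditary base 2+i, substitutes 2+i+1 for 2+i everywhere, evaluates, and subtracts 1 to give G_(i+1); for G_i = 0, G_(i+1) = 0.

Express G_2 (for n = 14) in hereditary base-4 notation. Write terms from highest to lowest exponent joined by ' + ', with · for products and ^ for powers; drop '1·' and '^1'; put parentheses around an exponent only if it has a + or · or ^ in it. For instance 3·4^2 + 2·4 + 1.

4^(4 + 1) + 4^4 + 1

i=0: 14 = 2^(2 + 1) + 2^2 + 2 (b=2); 2→3: 3^(3 + 1) + 3^3 + 3 = 111; 111−1 = 110
i=1: 110 = 3^(3 + 1) + 3^3 + 2 (b=3); 3→4: 4^(4 + 1) + 4^4 + 2 = 1282; 1282−1 = 1281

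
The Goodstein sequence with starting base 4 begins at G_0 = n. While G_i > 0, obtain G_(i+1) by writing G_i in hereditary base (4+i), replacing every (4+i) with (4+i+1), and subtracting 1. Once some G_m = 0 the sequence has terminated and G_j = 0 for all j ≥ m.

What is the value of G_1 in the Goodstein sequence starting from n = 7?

G_0 = 7. HB_4(7) = 4 + 3. Bump = 8. G_1 = 7.
G_1 = 7. HB_5(7) = 5 + 2. Bump = 8. G_2 = 7.

7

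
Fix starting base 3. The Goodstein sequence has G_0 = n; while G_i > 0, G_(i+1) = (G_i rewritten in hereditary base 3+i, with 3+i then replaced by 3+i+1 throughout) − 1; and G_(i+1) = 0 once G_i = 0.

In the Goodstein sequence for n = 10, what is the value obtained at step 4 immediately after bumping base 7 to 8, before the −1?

i=0: 10 = 3^2 + 1 (b=3); 3→4: 4^2 + 1 = 17; 17−1 = 16
i=1: 16 = 4^2 (b=4); 4→5: 5^2 = 25; 25−1 = 24
i=2: 24 = 4·5 + 4 (b=5); 5→6: 4·6 + 4 = 28; 28−1 = 27
i=3: 27 = 4·6 + 3 (b=6); 6→7: 4·7 + 3 = 31; 31−1 = 30

34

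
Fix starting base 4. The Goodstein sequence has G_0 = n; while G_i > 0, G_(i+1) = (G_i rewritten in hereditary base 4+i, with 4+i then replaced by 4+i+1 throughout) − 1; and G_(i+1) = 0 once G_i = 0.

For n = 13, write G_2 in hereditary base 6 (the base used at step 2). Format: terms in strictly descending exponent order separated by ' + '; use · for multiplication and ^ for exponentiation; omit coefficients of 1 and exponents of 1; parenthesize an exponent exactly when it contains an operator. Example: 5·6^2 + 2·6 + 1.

(0) 13|_4 = 3·4 + 1 ↦ 3·5 + 1|_5 = 16 ⇒ 15
(1) 15|_5 = 3·5 ↦ 3·6|_6 = 18 ⇒ 17
(2) 17|_6 = 2·6 + 5 ↦ 2·7 + 5|_7 = 19 ⇒ 18

2·6 + 5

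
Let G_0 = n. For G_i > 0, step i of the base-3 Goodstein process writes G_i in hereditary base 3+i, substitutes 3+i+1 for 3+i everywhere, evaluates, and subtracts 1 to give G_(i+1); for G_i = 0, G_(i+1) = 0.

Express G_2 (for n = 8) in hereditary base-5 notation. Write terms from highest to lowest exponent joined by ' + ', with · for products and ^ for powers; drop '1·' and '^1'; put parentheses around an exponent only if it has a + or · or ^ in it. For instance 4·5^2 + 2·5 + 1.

2·5

(0) 8|_3 = 2·3 + 2 ↦ 2·4 + 2|_4 = 10 ⇒ 9
(1) 9|_4 = 2·4 + 1 ↦ 2·5 + 1|_5 = 11 ⇒ 10
(2) 10|_5 = 2·5 ↦ 2·6|_6 = 12 ⇒ 11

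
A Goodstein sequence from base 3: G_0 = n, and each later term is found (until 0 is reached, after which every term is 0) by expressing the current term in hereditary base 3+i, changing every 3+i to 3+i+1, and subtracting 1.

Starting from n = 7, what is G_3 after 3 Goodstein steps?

G_0=7  [base 3] 2·3 + 1  →[3↦4]→  2·4 + 1 = 9  −1 ⇒ G_1=8
G_1=8  [base 4] 2·4  →[4↦5]→  2·5 = 10  −1 ⇒ G_2=9
G_2=9  [base 5] 5 + 4  →[5↦6]→  6 + 4 = 10  −1 ⇒ G_3=9
G_3=9  [base 6] 6 + 3  →[6↦7]→  7 + 3 = 10  −1 ⇒ G_4=9

9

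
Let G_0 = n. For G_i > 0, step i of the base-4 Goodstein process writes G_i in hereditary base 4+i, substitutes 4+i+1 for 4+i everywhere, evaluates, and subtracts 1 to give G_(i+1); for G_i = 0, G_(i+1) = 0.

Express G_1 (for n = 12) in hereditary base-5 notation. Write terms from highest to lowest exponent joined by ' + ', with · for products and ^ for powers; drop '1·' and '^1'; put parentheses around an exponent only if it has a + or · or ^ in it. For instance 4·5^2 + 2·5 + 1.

base 4: 12 = 3·4; at 5: 3·5 = 15; next = 14
base 5: 14 = 2·5 + 4; at 6: 2·6 + 4 = 16; next = 15

2·5 + 4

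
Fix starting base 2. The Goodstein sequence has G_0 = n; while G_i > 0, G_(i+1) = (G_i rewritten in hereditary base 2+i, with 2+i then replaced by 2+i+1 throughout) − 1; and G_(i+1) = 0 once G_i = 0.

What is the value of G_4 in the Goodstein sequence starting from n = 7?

46657

G_0=7  [base 2] 2^2 + 2 + 1  →[2↦3]→  3^3 + 3 + 1 = 31  −1 ⇒ G_1=30
G_1=30  [base 3] 3^3 + 3  →[3↦4]→  4^4 + 4 = 260  −1 ⇒ G_2=259
G_2=259  [base 4] 4^4 + 3  →[4↦5]→  5^5 + 3 = 3128  −1 ⇒ G_3=3127
G_3=3127  [base 5] 5^5 + 2  →[5↦6]→  6^6 + 2 = 46658  −1 ⇒ G_4=46657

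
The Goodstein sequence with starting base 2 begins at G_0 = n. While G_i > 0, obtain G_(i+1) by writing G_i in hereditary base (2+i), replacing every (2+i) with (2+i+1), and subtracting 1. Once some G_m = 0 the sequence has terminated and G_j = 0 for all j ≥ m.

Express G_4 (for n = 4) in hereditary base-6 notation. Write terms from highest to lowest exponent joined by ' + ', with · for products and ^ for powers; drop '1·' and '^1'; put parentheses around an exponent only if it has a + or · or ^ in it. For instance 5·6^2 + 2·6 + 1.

2·6^2 + 6 + 5

i=0: 4 = 2^2 (b=2); 2→3: 3^3 = 27; 27−1 = 26
i=1: 26 = 2·3^2 + 2·3 + 2 (b=3); 3→4: 2·4^2 + 2·4 + 2 = 42; 42−1 = 41
i=2: 41 = 2·4^2 + 2·4 + 1 (b=4); 4→5: 2·5^2 + 2·5 + 1 = 61; 61−1 = 60
i=3: 60 = 2·5^2 + 2·5 (b=5); 5→6: 2·6^2 + 2·6 = 84; 84−1 = 83
i=4: 83 = 2·6^2 + 6 + 5 (b=6); 6→7: 2·7^2 + 7 + 5 = 110; 110−1 = 109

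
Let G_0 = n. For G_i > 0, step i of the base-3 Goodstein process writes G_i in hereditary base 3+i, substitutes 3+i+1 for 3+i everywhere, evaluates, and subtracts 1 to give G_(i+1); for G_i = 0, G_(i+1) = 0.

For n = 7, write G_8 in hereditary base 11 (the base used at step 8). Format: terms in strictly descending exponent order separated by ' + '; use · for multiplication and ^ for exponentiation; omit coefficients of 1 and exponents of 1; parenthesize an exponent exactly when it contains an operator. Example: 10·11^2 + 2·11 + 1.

8

i=0: 7 = 2·3 + 1 (b=3); 3→4: 2·4 + 1 = 9; 9−1 = 8
i=1: 8 = 2·4 (b=4); 4→5: 2·5 = 10; 10−1 = 9
i=2: 9 = 5 + 4 (b=5); 5→6: 6 + 4 = 10; 10−1 = 9
i=3: 9 = 6 + 3 (b=6); 6→7: 7 + 3 = 10; 10−1 = 9
i=4: 9 = 7 + 2 (b=7); 7→8: 8 + 2 = 10; 10−1 = 9
i=5: 9 = 8 + 1 (b=8); 8→9: 9 + 1 = 10; 10−1 = 9
i=6: 9 = 9 (b=9); 9→10: 10 = 10; 10−1 = 9
i=7: 9 = 9 (b=10); 10→11: 9 = 9; 9−1 = 8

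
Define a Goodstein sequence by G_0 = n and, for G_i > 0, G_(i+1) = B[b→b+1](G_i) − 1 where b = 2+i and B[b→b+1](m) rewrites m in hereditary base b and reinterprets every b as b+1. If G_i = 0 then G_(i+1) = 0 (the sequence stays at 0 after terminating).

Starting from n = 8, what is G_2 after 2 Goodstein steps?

553

G_0=8  [base 2] 2^(2 + 1)  →[2↦3]→  3^(3 + 1) = 81  −1 ⇒ G_1=80
G_1=80  [base 3] 2·3^3 + 2·3^2 + 2·3 + 2  →[3↦4]→  2·4^4 + 2·4^2 + 2·4 + 2 = 554  −1 ⇒ G_2=553
G_2=553  [base 4] 2·4^4 + 2·4^2 + 2·4 + 1  →[4↦5]→  2·5^5 + 2·5^2 + 2·5 + 1 = 6311  −1 ⇒ G_3=6310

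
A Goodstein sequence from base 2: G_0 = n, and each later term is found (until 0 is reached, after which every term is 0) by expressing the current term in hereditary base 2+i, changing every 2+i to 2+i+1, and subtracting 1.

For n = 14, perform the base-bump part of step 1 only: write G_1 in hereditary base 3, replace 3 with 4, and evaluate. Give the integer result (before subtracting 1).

step 0: 14 = 2^(2 + 1) + 2^2 + 2; sub 3 for 2: 3^(3 + 1) + 3^3 + 3; = 111; G_1 = 111−1 = 110
step 1: 110 = 3^(3 + 1) + 3^3 + 2; sub 4 for 3: 4^(4 + 1) + 4^4 + 2; = 1282; G_2 = 1282−1 = 1281

1282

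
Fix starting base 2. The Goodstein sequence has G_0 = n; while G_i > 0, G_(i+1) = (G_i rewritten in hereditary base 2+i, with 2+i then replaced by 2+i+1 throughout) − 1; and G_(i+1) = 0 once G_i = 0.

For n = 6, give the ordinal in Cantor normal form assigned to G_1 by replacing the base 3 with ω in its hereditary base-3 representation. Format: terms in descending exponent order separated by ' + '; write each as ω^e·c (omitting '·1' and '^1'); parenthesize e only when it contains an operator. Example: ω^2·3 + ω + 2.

i=0: 6 = 2^2 + 2 (b=2); 2→3: 3^3 + 3 = 30; 30−1 = 29
i=1: 29 = 3^3 + 2 (b=3); 3→4: 4^4 + 2 = 258; 258−1 = 257

ω^ω + 2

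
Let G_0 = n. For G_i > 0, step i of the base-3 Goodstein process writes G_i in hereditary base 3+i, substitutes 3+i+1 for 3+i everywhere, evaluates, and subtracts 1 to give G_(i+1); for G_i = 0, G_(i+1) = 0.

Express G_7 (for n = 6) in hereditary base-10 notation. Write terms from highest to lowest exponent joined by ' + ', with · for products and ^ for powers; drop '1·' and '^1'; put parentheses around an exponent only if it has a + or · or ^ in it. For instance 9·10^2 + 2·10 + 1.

[0] 6 ≡ 2·3 (base 3). Lift 4: 8. −1: 7.
[1] 7 ≡ 4 + 3 (base 4). Lift 5: 8. −1: 7.
[2] 7 ≡ 5 + 2 (base 5). Lift 6: 8. −1: 7.
[3] 7 ≡ 6 + 1 (base 6). Lift 7: 8. −1: 7.
[4] 7 ≡ 7 (base 7). Lift 8: 8. −1: 7.
[5] 7 ≡ 7 (base 8). Lift 9: 7. −1: 6.
[6] 6 ≡ 6 (base 9). Lift 10: 6. −1: 5.

5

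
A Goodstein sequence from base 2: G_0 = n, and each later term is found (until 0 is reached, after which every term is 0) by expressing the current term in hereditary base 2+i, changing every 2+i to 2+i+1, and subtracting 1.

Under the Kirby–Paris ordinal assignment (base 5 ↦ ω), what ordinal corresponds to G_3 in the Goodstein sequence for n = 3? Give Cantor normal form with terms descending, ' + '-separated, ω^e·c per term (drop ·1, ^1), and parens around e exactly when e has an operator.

(0) 3|_2 = 2 + 1 ↦ 3 + 1|_3 = 4 ⇒ 3
(1) 3|_3 = 3 ↦ 4|_4 = 4 ⇒ 3
(2) 3|_4 = 3 ↦ 3|_5 = 3 ⇒ 2
(3) 2|_5 = 2 ↦ 2|_6 = 2 ⇒ 1

2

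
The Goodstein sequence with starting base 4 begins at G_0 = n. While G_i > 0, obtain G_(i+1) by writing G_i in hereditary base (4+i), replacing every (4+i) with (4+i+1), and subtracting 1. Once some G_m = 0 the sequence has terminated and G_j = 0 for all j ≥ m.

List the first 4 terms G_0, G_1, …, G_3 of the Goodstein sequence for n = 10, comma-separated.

base 4: 10 = 2·4 + 2; at 5: 2·5 + 2 = 12; next = 11
base 5: 11 = 2·5 + 1; at 6: 2·6 + 1 = 13; next = 12
base 6: 12 = 2·6; at 7: 2·7 = 14; next = 13

10, 11, 12, 13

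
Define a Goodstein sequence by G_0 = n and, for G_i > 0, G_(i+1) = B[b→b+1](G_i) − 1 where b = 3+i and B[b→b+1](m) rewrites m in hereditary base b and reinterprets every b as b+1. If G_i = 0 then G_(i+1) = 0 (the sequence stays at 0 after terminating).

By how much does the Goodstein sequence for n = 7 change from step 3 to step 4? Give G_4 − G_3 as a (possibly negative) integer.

step 0: 7 = 2·3 + 1; sub 4 for 3: 2·4 + 1; = 9; G_1 = 9−1 = 8
step 1: 8 = 2·4; sub 5 for 4: 2·5; = 10; G_2 = 10−1 = 9
step 2: 9 = 5 + 4; sub 6 for 5: 6 + 4; = 10; G_3 = 10−1 = 9
step 3: 9 = 6 + 3; sub 7 for 6: 7 + 3; = 10; G_4 = 10−1 = 9

0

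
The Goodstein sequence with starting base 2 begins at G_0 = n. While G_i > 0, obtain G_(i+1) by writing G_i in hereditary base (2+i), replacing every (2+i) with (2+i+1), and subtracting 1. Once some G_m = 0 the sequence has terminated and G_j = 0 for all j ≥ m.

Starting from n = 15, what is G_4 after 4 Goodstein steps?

step 0: 15 = 2^(2 + 1) + 2^2 + 2 + 1; sub 3 for 2: 3^(3 + 1) + 3^3 + 3 + 1; = 112; G_1 = 112−1 = 111
step 1: 111 = 3^(3 + 1) + 3^3 + 3; sub 4 for 3: 4^(4 + 1) + 4^4 + 4; = 1284; G_2 = 1284−1 = 1283
step 2: 1283 = 4^(4 + 1) + 4^4 + 3; sub 5 for 4: 5^(5 + 1) + 5^5 + 3; = 18753; G_3 = 18753−1 = 18752
step 3: 18752 = 5^(5 + 1) + 5^5 + 2; sub 6 for 5: 6^(6 + 1) + 6^6 + 2; = 326594; G_4 = 326594−1 = 326593
step 4: 326593 = 6^(6 + 1) + 6^6 + 1; sub 7 for 6: 7^(7 + 1) + 7^7 + 1; = 6588345; G_5 = 6588345−1 = 6588344

326593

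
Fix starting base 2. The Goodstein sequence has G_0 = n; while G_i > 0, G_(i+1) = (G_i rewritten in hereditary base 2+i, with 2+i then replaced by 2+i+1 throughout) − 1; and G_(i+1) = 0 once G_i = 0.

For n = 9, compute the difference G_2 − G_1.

942

i=0: 9 = 2^(2 + 1) + 1 (b=2); 2→3: 3^(3 + 1) + 1 = 82; 82−1 = 81
i=1: 81 = 3^(3 + 1) (b=3); 3→4: 4^(4 + 1) = 1024; 1024−1 = 1023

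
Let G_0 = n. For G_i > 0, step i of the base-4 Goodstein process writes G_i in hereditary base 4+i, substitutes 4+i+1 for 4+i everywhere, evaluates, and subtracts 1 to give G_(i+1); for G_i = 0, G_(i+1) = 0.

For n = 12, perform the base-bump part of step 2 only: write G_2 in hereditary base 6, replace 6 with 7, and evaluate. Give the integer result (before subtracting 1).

step 0: 12 = 3·4; sub 5 for 4: 3·5; = 15; G_1 = 15−1 = 14
step 1: 14 = 2·5 + 4; sub 6 for 5: 2·6 + 4; = 16; G_2 = 16−1 = 15
step 2: 15 = 2·6 + 3; sub 7 for 6: 2·7 + 3; = 17; G_3 = 17−1 = 16

17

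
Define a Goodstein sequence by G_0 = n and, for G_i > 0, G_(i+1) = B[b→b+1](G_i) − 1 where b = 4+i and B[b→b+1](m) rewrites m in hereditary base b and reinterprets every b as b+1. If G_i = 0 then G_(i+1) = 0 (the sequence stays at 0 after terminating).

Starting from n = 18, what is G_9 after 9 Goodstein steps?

78

G_0=18  [base 4] 4^2 + 2  →[4↦5]→  5^2 + 2 = 27  −1 ⇒ G_1=26
G_1=26  [base 5] 5^2 + 1  →[5↦6]→  6^2 + 1 = 37  −1 ⇒ G_2=36
G_2=36  [base 6] 6^2  →[6↦7]→  7^2 = 49  −1 ⇒ G_3=48
G_3=48  [base 7] 6·7 + 6  →[7↦8]→  6·8 + 6 = 54  −1 ⇒ G_4=53
G_4=53  [base 8] 6·8 + 5  →[8↦9]→  6·9 + 5 = 59  −1 ⇒ G_5=58
G_5=58  [base 9] 6·9 + 4  →[9↦10]→  6·10 + 4 = 64  −1 ⇒ G_6=63
G_6=63  [base 10] 6·10 + 3  →[10↦11]→  6·11 + 3 = 69  −1 ⇒ G_7=68
G_7=68  [base 11] 6·11 + 2  →[11↦12]→  6·12 + 2 = 74  −1 ⇒ G_8=73
G_8=73  [base 12] 6·12 + 1  →[12↦13]→  6·13 + 1 = 79  −1 ⇒ G_9=78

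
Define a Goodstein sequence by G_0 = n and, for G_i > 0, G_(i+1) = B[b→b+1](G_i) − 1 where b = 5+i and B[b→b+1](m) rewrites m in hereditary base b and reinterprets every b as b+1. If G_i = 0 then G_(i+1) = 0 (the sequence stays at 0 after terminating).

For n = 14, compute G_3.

G_0=14  [base 5] 2·5 + 4  →[5↦6]→  2·6 + 4 = 16  −1 ⇒ G_1=15
G_1=15  [base 6] 2·6 + 3  →[6↦7]→  2·7 + 3 = 17  −1 ⇒ G_2=16
G_2=16  [base 7] 2·7 + 2  →[7↦8]→  2·8 + 2 = 18  −1 ⇒ G_3=17

17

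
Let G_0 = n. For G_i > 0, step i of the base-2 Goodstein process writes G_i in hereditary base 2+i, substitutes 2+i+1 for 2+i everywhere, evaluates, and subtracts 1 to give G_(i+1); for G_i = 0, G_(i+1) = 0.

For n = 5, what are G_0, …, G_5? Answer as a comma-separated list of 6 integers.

5, 27, 255, 467, 775, 1197

5 —HB2→ 2^2 + 1 —bump→ 3^3 + 1 = 28 —(−1)→ 27
27 —HB3→ 3^3 —bump→ 4^4 = 256 —(−1)→ 255
255 —HB4→ 3·4^3 + 3·4^2 + 3·4 + 3 —bump→ 3·5^3 + 3·5^2 + 3·5 + 3 = 468 —(−1)→ 467
467 —HB5→ 3·5^3 + 3·5^2 + 3·5 + 2 —bump→ 3·6^3 + 3·6^2 + 3·6 + 2 = 776 —(−1)→ 775
775 —HB6→ 3·6^3 + 3·6^2 + 3·6 + 1 —bump→ 3·7^3 + 3·7^2 + 3·7 + 1 = 1198 —(−1)→ 1197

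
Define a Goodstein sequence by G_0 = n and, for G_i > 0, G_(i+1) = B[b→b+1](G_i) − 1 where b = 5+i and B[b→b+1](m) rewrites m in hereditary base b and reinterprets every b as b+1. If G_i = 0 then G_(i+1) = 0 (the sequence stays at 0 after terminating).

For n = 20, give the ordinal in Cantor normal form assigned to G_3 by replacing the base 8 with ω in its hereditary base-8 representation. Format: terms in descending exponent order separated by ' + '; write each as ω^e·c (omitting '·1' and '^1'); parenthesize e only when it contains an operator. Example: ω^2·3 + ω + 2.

G_0=20  [base 5] 4·5  →[5↦6]→  4·6 = 24  −1 ⇒ G_1=23
G_1=23  [base 6] 3·6 + 5  →[6↦7]→  3·7 + 5 = 26  −1 ⇒ G_2=25
G_2=25  [base 7] 3·7 + 4  →[7↦8]→  3·8 + 4 = 28  −1 ⇒ G_3=27

ω·3 + 3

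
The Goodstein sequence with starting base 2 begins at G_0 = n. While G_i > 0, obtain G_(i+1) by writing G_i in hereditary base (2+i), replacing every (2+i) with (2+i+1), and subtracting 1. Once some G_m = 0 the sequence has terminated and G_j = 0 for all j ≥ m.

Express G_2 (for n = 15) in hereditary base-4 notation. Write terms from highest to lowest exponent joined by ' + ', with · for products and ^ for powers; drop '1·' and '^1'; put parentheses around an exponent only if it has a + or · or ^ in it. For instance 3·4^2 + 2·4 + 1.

4^(4 + 1) + 4^4 + 3

[0] 15 ≡ 2^(2 + 1) + 2^2 + 2 + 1 (base 2). Lift 3: 112. −1: 111.
[1] 111 ≡ 3^(3 + 1) + 3^3 + 3 (base 3). Lift 4: 1284. −1: 1283.
[2] 1283 ≡ 4^(4 + 1) + 4^4 + 3 (base 4). Lift 5: 18753. −1: 18752.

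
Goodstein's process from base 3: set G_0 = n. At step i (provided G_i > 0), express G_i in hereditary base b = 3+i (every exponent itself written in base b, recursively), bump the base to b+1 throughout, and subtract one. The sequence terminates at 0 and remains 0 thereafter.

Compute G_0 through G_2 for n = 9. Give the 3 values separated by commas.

9 —HB3→ 3^2 —bump→ 4^2 = 16 —(−1)→ 15
15 —HB4→ 3·4 + 3 —bump→ 3·5 + 3 = 18 —(−1)→ 17

9, 15, 17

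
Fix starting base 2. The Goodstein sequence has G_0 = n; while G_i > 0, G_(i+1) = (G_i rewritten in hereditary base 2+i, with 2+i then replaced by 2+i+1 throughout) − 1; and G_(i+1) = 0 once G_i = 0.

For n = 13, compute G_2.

1279

(0) 13|_2 = 2^(2 + 1) + 2^2 + 1 ↦ 3^(3 + 1) + 3^3 + 1|_3 = 109 ⇒ 108
(1) 108|_3 = 3^(3 + 1) + 3^3 ↦ 4^(4 + 1) + 4^4|_4 = 1280 ⇒ 1279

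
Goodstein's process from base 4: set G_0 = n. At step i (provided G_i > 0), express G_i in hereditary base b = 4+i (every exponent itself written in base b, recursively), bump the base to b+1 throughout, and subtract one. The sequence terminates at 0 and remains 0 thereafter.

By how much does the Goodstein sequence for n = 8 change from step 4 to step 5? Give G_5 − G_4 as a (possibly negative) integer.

G_0=8  [base 4] 2·4  →[4↦5]→  2·5 = 10  −1 ⇒ G_1=9
G_1=9  [base 5] 5 + 4  →[5↦6]→  6 + 4 = 10  −1 ⇒ G_2=9
G_2=9  [base 6] 6 + 3  →[6↦7]→  7 + 3 = 10  −1 ⇒ G_3=9
G_3=9  [base 7] 7 + 2  →[7↦8]→  8 + 2 = 10  −1 ⇒ G_4=9
G_4=9  [base 8] 8 + 1  →[8↦9]→  9 + 1 = 10  −1 ⇒ G_5=9

0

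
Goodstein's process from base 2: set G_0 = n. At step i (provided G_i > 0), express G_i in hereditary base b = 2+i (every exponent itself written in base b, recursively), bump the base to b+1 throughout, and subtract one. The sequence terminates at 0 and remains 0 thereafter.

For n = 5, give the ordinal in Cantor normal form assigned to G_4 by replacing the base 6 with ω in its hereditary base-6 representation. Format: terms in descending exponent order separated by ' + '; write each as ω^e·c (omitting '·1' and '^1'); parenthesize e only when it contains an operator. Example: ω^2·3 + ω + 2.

ω^3·3 + ω^2·3 + ω·3 + 1

5 —HB2→ 2^2 + 1 —bump→ 3^3 + 1 = 28 —(−1)→ 27
27 —HB3→ 3^3 —bump→ 4^4 = 256 —(−1)→ 255
255 —HB4→ 3·4^3 + 3·4^2 + 3·4 + 3 —bump→ 3·5^3 + 3·5^2 + 3·5 + 3 = 468 —(−1)→ 467
467 —HB5→ 3·5^3 + 3·5^2 + 3·5 + 2 —bump→ 3·6^3 + 3·6^2 + 3·6 + 2 = 776 —(−1)→ 775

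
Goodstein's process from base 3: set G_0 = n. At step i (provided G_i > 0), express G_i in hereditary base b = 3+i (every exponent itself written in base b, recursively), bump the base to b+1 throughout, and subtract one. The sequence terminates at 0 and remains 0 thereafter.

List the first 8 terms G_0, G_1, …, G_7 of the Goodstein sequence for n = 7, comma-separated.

G_0 = 7. HB_3(7) = 2·3 + 1. Bump = 9. G_1 = 8.
G_1 = 8. HB_4(8) = 2·4. Bump = 10. G_2 = 9.
G_2 = 9. HB_5(9) = 5 + 4. Bump = 10. G_3 = 9.
G_3 = 9. HB_6(9) = 6 + 3. Bump = 10. G_4 = 9.
G_4 = 9. HB_7(9) = 7 + 2. Bump = 10. G_5 = 9.
G_5 = 9. HB_8(9) = 8 + 1. Bump = 10. G_6 = 9.
G_6 = 9. HB_9(9) = 9. Bump = 10. G_7 = 9.

7, 8, 9, 9, 9, 9, 9, 9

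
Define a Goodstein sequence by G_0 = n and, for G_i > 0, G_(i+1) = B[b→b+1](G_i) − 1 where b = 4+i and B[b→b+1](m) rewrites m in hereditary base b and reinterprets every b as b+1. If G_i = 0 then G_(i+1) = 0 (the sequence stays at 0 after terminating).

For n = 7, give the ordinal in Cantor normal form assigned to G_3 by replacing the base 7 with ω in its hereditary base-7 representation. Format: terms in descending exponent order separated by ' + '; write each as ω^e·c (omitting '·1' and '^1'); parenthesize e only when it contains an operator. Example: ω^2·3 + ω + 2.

ω

step 0: 7 = 4 + 3; sub 5 for 4: 5 + 3; = 8; G_1 = 8−1 = 7
step 1: 7 = 5 + 2; sub 6 for 5: 6 + 2; = 8; G_2 = 8−1 = 7
step 2: 7 = 6 + 1; sub 7 for 6: 7 + 1; = 8; G_3 = 8−1 = 7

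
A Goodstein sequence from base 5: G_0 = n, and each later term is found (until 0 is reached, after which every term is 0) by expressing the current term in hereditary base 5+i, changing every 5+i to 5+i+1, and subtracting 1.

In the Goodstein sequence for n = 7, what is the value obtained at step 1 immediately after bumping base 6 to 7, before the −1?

(0) 7|_5 = 5 + 2 ↦ 6 + 2|_6 = 8 ⇒ 7
(1) 7|_6 = 6 + 1 ↦ 7 + 1|_7 = 8 ⇒ 7

8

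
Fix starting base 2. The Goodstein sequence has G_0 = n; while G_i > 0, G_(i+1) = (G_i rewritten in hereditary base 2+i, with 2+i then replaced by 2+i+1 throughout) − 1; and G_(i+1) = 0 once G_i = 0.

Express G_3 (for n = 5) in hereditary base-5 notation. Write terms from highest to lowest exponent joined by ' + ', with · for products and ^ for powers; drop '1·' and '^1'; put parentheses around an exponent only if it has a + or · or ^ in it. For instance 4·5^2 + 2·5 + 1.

5 —HB2→ 2^2 + 1 —bump→ 3^3 + 1 = 28 —(−1)→ 27
27 —HB3→ 3^3 —bump→ 4^4 = 256 —(−1)→ 255
255 —HB4→ 3·4^3 + 3·4^2 + 3·4 + 3 —bump→ 3·5^3 + 3·5^2 + 3·5 + 3 = 468 —(−1)→ 467
467 —HB5→ 3·5^3 + 3·5^2 + 3·5 + 2 —bump→ 3·6^3 + 3·6^2 + 3·6 + 2 = 776 —(−1)→ 775

3·5^3 + 3·5^2 + 3·5 + 2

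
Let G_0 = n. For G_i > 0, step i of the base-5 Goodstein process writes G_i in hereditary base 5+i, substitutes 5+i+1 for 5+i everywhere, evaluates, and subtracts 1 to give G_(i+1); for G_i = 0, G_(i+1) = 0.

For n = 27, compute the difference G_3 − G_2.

i=0: 27 = 5^2 + 2 (b=5); 5→6: 6^2 + 2 = 38; 38−1 = 37
i=1: 37 = 6^2 + 1 (b=6); 6→7: 7^2 + 1 = 50; 50−1 = 49
i=2: 49 = 7^2 (b=7); 7→8: 8^2 = 64; 64−1 = 63

14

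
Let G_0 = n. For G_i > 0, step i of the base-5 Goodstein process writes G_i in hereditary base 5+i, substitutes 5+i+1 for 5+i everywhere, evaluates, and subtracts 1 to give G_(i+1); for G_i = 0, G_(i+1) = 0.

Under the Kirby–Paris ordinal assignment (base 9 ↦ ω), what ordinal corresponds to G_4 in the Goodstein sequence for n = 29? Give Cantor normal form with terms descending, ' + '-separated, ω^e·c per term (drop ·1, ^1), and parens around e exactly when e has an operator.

29 —HB5→ 5^2 + 4 —bump→ 6^2 + 4 = 40 —(−1)→ 39
39 —HB6→ 6^2 + 3 —bump→ 7^2 + 3 = 52 —(−1)→ 51
51 —HB7→ 7^2 + 2 —bump→ 8^2 + 2 = 66 —(−1)→ 65
65 —HB8→ 8^2 + 1 —bump→ 9^2 + 1 = 82 —(−1)→ 81
81 —HB9→ 9^2 —bump→ 10^2 = 100 —(−1)→ 99

ω^2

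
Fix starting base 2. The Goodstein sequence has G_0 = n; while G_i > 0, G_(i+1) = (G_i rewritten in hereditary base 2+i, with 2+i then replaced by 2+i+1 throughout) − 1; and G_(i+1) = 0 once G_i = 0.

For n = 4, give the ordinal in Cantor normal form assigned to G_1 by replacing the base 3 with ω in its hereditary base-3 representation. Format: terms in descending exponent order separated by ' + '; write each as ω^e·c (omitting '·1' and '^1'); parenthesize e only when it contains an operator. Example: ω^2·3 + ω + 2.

ω^2·2 + ω·2 + 2

G_0 = 4. HB_2(4) = 2^2. Bump = 27. G_1 = 26.
G_1 = 26. HB_3(26) = 2·3^2 + 2·3 + 2. Bump = 42. G_2 = 41.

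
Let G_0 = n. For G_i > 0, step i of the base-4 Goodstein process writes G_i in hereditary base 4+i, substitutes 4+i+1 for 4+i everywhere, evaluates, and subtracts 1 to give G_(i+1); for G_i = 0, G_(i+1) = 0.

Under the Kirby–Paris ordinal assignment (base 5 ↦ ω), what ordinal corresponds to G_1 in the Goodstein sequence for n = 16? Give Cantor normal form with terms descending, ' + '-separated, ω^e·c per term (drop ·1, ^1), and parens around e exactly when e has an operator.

ω·4 + 4

(0) 16|_4 = 4^2 ↦ 5^2|_5 = 25 ⇒ 24
(1) 24|_5 = 4·5 + 4 ↦ 4·6 + 4|_6 = 28 ⇒ 27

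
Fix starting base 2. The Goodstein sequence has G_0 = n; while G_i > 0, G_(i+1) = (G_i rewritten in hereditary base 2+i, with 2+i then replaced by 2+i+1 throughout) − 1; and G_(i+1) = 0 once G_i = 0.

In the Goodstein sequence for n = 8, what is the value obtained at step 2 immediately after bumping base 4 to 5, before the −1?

G_0 = 8. HB_2(8) = 2^(2 + 1). Bump = 81. G_1 = 80.
G_1 = 80. HB_3(80) = 2·3^3 + 2·3^2 + 2·3 + 2. Bump = 554. G_2 = 553.
G_2 = 553. HB_4(553) = 2·4^4 + 2·4^2 + 2·4 + 1. Bump = 6311. G_3 = 6310.

6311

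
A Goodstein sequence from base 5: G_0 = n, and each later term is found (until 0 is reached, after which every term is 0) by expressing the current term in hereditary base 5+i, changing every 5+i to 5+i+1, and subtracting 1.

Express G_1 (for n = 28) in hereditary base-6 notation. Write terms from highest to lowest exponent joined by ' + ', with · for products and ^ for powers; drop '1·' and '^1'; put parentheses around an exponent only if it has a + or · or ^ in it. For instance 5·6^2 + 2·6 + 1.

28 —HB5→ 5^2 + 3 —bump→ 6^2 + 3 = 39 —(−1)→ 38
38 —HB6→ 6^2 + 2 —bump→ 7^2 + 2 = 51 —(−1)→ 50

6^2 + 2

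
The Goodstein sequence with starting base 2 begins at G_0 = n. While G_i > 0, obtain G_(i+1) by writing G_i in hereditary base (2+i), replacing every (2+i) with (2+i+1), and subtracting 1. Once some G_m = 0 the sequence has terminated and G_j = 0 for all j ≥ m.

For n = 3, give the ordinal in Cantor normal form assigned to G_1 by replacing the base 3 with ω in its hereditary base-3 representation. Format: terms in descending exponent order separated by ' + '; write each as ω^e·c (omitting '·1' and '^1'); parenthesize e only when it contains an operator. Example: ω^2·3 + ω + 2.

ω

step 0: 3 = 2 + 1; sub 3 for 2: 3 + 1; = 4; G_1 = 4−1 = 3
step 1: 3 = 3; sub 4 for 3: 4; = 4; G_2 = 4−1 = 3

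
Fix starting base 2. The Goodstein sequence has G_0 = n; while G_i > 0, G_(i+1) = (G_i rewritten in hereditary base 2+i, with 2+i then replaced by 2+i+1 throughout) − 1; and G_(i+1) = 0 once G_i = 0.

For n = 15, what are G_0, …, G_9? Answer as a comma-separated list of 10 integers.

15, 111, 1283, 18752, 326593, 6588344, 150994943, 3524450280, 100077777775, 3138578427934

15 —HB2→ 2^(2 + 1) + 2^2 + 2 + 1 —bump→ 3^(3 + 1) + 3^3 + 3 + 1 = 112 —(−1)→ 111
111 —HB3→ 3^(3 + 1) + 3^3 + 3 —bump→ 4^(4 + 1) + 4^4 + 4 = 1284 —(−1)→ 1283
1283 —HB4→ 4^(4 + 1) + 4^4 + 3 —bump→ 5^(5 + 1) + 5^5 + 3 = 18753 —(−1)→ 18752
18752 —HB5→ 5^(5 + 1) + 5^5 + 2 —bump→ 6^(6 + 1) + 6^6 + 2 = 326594 —(−1)→ 326593
326593 —HB6→ 6^(6 + 1) + 6^6 + 1 —bump→ 7^(7 + 1) + 7^7 + 1 = 6588345 —(−1)→ 6588344
6588344 —HB7→ 7^(7 + 1) + 7^7 —bump→ 8^(8 + 1) + 8^8 = 150994944 —(−1)→ 150994943
150994943 —HB8→ 8^(8 + 1) + 7·8^7 + 7·8^6 + 7·8^5 + 7·8^4 + 7·8^3 + 7·8^2 + 7·8 + 7 —bump→ 9^(9 + 1) + 7·9^7 + 7·9^6 + 7·9^5 + 7·9^4 + 7·9^3 + 7·9^2 + 7·9 + 7 = 3524450281 —(−1)→ 3524450280
3524450280 —HB9→ 9^(9 + 1) + 7·9^7 + 7·9^6 + 7·9^5 + 7·9^4 + 7·9^3 + 7·9^2 + 7·9 + 6 —bump→ 10^(10 + 1) + 7·10^7 + 7·10^6 + 7·10^5 + 7·10^4 + 7·10^3 + 7·10^2 + 7·10 + 6 = 100077777776 —(−1)→ 100077777775
100077777775 —HB10→ 10^(10 + 1) + 7·10^7 + 7·10^6 + 7·10^5 + 7·10^4 + 7·10^3 + 7·10^2 + 7·10 + 5 —bump→ 11^(11 + 1) + 7·11^7 + 7·11^6 + 7·11^5 + 7·11^4 + 7·11^3 + 7·11^2 + 7·11 + 5 = 3138578427935 —(−1)→ 3138578427934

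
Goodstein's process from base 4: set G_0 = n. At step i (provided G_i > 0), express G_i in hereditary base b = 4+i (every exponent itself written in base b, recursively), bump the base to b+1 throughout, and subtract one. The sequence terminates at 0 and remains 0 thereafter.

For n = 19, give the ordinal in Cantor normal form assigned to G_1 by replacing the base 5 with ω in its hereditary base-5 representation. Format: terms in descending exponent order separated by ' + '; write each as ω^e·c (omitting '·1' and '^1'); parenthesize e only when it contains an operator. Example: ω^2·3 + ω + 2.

ω^2 + 2

19 —HB4→ 4^2 + 3 —bump→ 5^2 + 3 = 28 —(−1)→ 27
27 —HB5→ 5^2 + 2 —bump→ 6^2 + 2 = 38 —(−1)→ 37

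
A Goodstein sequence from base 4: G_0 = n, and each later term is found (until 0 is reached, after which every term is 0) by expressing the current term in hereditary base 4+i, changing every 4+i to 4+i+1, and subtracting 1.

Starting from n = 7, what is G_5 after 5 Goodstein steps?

G_0 = 7. HB_4(7) = 4 + 3. Bump = 8. G_1 = 7.
G_1 = 7. HB_5(7) = 5 + 2. Bump = 8. G_2 = 7.
G_2 = 7. HB_6(7) = 6 + 1. Bump = 8. G_3 = 7.
G_3 = 7. HB_7(7) = 7. Bump = 8. G_4 = 7.
G_4 = 7. HB_8(7) = 7. Bump = 7. G_5 = 6.
G_5 = 6. HB_9(6) = 6. Bump = 6. G_6 = 5.

6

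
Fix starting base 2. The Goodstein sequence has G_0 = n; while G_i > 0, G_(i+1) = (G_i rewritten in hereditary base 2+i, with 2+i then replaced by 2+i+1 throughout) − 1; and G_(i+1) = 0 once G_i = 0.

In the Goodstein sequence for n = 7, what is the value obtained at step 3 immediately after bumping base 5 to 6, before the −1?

46658

base 2: 7 = 2^2 + 2 + 1; at 3: 3^3 + 3 + 1 = 31; next = 30
base 3: 30 = 3^3 + 3; at 4: 4^4 + 4 = 260; next = 259
base 4: 259 = 4^4 + 3; at 5: 5^5 + 3 = 3128; next = 3127
base 5: 3127 = 5^5 + 2; at 6: 6^6 + 2 = 46658; next = 46657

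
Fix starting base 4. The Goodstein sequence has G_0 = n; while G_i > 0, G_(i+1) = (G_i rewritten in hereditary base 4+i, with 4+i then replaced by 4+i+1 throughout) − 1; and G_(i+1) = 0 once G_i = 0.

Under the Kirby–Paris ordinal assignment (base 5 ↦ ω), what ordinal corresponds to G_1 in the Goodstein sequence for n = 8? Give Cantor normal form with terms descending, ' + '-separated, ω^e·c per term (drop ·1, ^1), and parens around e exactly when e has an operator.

ω + 4

step 0: 8 = 2·4; sub 5 for 4: 2·5; = 10; G_1 = 10−1 = 9
step 1: 9 = 5 + 4; sub 6 for 5: 6 + 4; = 10; G_2 = 10−1 = 9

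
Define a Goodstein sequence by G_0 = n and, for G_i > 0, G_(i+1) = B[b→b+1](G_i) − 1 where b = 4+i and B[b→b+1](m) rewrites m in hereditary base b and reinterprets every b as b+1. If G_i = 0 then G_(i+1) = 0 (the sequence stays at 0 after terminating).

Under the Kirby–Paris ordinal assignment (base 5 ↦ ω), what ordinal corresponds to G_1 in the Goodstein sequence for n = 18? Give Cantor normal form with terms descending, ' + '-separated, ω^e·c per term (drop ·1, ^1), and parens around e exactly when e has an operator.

ω^2 + 1

G_0=18  [base 4] 4^2 + 2  →[4↦5]→  5^2 + 2 = 27  −1 ⇒ G_1=26
G_1=26  [base 5] 5^2 + 1  →[5↦6]→  6^2 + 1 = 37  −1 ⇒ G_2=36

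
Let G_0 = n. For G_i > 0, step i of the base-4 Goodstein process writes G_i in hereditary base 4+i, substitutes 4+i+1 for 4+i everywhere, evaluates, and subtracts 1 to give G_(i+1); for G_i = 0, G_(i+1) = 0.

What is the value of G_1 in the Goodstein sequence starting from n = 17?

25

[0] 17 ≡ 4^2 + 1 (base 4). Lift 5: 26. −1: 25.
[1] 25 ≡ 5^2 (base 5). Lift 6: 36. −1: 35.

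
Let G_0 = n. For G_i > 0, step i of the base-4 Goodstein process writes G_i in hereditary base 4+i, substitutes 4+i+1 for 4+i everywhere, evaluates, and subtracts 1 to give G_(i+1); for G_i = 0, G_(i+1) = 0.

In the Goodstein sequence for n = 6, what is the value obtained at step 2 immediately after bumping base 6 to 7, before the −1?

7

i=0: 6 = 4 + 2 (b=4); 4→5: 5 + 2 = 7; 7−1 = 6
i=1: 6 = 5 + 1 (b=5); 5→6: 6 + 1 = 7; 7−1 = 6
i=2: 6 = 6 (b=6); 6→7: 7 = 7; 7−1 = 6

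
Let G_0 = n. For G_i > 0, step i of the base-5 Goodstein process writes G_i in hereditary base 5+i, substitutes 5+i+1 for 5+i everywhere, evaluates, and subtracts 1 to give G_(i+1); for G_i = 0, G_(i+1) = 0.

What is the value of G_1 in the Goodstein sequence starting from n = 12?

13

i=0: 12 = 2·5 + 2 (b=5); 5→6: 2·6 + 2 = 14; 14−1 = 13
i=1: 13 = 2·6 + 1 (b=6); 6→7: 2·7 + 1 = 15; 15−1 = 14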